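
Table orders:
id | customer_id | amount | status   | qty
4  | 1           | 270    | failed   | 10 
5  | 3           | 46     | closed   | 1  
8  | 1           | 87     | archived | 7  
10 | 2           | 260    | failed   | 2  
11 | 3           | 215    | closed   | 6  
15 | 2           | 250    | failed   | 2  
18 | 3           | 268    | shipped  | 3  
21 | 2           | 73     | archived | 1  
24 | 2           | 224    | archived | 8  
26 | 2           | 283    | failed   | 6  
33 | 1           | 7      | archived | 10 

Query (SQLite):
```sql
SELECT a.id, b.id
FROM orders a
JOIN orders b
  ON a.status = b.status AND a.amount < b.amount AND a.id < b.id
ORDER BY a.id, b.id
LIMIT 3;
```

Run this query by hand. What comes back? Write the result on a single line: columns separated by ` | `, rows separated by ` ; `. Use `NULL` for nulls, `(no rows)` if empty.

Pairs (a,b) with same status, a.amount < b.amount, a.id < b.id.
status groups: archived:{8,21,24,33} closed:{5,11} failed:{4,10,15,26} shipped:{18}
Ordered by (a.id, b.id); first 3.

4 | 26 ; 5 | 11 ; 8 | 24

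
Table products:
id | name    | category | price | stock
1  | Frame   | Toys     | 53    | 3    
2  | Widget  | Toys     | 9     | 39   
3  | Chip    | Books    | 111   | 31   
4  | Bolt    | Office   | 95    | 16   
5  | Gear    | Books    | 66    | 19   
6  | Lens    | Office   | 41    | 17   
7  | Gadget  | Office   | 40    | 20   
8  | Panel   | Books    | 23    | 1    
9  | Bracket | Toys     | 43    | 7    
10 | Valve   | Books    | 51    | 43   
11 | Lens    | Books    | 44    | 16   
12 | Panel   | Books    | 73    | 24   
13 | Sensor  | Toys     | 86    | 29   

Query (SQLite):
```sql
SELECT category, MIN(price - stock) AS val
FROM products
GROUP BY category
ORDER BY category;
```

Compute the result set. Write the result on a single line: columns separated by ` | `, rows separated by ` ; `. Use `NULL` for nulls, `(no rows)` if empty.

Books | 8 ; Office | 20 ; Toys | -30

For each row compute price - stock.
Group by category; take MIN of the expression per group.
  Books: ids {3, 5, 8, 10, 11, 12} → MIN(price - stock)=8
  Office: ids {4, 6, 7} → MIN(price - stock)=20
  Toys: ids {1, 2, 9, 13} → MIN(price - stock)=-30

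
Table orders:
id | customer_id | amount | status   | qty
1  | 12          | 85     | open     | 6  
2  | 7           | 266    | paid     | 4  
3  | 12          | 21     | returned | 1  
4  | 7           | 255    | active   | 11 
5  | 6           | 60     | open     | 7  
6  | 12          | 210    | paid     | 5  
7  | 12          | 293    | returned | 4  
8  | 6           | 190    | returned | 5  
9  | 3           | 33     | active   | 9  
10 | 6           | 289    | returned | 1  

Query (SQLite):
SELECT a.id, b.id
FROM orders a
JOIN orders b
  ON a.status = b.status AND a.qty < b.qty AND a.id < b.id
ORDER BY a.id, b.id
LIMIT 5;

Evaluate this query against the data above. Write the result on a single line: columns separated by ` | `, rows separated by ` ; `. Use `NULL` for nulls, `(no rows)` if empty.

1 | 5 ; 2 | 6 ; 3 | 7 ; 3 | 8 ; 7 | 8

Pairs (a,b) with same status, a.qty < b.qty, a.id < b.id.
status groups: active:{4,9} open:{1,5} paid:{2,6} returned:{3,7,8,10}
Ordered by (a.id, b.id); first 5.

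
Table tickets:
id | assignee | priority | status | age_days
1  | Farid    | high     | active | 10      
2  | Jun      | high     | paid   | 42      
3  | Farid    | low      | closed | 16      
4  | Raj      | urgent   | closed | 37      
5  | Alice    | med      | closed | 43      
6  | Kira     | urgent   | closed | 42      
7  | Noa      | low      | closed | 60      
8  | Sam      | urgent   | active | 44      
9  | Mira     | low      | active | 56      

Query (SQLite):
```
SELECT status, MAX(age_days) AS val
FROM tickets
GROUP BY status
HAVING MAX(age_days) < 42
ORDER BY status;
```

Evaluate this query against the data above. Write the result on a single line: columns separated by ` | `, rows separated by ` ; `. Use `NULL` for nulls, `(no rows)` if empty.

(no rows)

Partition tickets by status; compute MAX(age_days) within each group.
HAVING: keep groups where MAX(age_days) < 42.
  active: ids {1, 8, 9} → MAX(age_days)=56
  closed: ids {3, 4, 5, 6, 7} → MAX(age_days)=60
  paid: ids {2} → MAX(age_days)=42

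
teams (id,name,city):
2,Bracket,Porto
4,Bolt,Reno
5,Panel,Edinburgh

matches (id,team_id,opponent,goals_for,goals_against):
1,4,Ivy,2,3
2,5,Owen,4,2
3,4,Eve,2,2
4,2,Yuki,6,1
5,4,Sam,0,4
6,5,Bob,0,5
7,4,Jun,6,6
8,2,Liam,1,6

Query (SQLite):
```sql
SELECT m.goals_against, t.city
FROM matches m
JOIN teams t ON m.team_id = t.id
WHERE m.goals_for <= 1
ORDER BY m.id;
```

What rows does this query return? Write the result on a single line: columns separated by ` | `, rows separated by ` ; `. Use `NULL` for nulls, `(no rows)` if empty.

Each matches row matches the teams row where team_id = teams.id.
Then keep rows with m.goals_for <= 1.

4 | Reno ; 5 | Edinburgh ; 6 | Porto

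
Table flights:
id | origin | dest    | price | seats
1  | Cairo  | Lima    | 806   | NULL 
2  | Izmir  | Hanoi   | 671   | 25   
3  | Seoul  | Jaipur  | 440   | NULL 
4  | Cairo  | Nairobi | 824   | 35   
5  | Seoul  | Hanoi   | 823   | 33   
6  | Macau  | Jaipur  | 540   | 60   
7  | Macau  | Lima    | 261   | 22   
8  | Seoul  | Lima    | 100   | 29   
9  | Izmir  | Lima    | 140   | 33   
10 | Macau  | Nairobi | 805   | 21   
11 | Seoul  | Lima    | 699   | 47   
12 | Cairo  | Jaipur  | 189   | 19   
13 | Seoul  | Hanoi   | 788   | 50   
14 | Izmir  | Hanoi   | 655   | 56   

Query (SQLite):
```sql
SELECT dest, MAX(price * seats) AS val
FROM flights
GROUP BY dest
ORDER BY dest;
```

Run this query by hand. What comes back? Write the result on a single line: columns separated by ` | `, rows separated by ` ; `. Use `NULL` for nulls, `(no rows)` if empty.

Hanoi | 39400 ; Jaipur | 32400 ; Lima | 32853 ; Nairobi | 28840

For each row compute price * seats.
Group by dest; take MAX of the expression per group.
  Hanoi: ids {2, 5, 13, 14} → MAX(price * seats)=39400
  Jaipur: ids {3, 6, 12} → MAX(price * seats)=32400
  Lima: ids {1, 7, 8, 9, 11} → MAX(price * seats)=32853
  Nairobi: ids {4, 10} → MAX(price * seats)=28840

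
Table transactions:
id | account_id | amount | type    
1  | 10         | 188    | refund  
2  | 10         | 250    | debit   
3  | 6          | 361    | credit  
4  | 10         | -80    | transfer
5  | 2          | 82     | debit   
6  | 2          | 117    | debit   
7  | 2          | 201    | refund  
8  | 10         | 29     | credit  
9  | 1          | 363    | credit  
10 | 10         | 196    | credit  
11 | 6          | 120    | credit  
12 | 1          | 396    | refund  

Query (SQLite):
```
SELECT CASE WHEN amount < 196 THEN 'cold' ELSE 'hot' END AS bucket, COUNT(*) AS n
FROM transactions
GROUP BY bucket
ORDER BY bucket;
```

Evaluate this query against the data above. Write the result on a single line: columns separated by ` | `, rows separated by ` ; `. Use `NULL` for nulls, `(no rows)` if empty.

cold | 6 ; hot | 6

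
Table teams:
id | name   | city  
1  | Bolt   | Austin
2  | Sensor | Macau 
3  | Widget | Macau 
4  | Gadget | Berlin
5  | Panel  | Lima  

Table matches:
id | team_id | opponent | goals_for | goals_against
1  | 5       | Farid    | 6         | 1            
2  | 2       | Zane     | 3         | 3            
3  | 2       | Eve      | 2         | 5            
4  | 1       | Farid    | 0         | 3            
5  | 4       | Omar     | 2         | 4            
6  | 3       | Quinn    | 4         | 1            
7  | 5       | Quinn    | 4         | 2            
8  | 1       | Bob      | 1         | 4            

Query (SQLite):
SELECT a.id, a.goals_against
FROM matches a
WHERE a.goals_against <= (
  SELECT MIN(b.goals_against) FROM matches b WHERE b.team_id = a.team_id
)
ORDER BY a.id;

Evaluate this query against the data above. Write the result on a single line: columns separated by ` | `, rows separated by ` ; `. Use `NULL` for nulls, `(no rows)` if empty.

1 | 1 ; 2 | 3 ; 4 | 3 ; 5 | 4 ; 6 | 1

For each matches row a, compute MIN(goals_against) over rows sharing a.team_id.
Keep row a if a.goals_against <= that per-group MIN.
  team_id=1: MIN(goals_against) = 3
  team_id=2: MIN(goals_against) = 3
  team_id=3: MIN(goals_against) = 1
  team_id=4: MIN(goals_against) = 4
  team_id=5: MIN(goals_against) = 1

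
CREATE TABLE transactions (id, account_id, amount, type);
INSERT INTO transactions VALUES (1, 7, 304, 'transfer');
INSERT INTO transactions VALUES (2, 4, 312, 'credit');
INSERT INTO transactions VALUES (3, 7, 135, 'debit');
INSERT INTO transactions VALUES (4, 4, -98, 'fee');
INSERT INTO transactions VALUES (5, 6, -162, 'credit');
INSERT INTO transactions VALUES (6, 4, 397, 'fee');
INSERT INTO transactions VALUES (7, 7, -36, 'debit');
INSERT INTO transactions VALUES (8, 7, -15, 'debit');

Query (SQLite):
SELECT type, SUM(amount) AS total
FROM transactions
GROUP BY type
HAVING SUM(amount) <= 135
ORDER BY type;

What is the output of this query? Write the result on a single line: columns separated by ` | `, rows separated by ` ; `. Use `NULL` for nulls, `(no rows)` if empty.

Partition transactions by type; compute SUM(amount) within each group.
HAVING: keep groups where SUM(amount) <= 135.
  credit: ids {2, 5} → SUM(amount)=150
  debit: ids {3, 7, 8} → SUM(amount)=84
  fee: ids {4, 6} → SUM(amount)=299
  transfer: ids {1} → SUM(amount)=304

debit | 84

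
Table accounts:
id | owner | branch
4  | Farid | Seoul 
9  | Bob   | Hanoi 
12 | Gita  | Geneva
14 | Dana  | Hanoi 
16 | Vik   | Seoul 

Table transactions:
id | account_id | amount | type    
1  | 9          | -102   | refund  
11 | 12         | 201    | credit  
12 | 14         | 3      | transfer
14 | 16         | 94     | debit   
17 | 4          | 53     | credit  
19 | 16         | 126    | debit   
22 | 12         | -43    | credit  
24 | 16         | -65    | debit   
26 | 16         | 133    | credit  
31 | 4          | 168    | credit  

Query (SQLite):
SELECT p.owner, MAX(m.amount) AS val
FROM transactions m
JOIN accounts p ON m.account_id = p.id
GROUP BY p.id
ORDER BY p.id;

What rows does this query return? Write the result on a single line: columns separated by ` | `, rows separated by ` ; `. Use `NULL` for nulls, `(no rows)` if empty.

Farid | 168 ; Bob | -102 ; Gita | 201 ; Dana | 3 ; Vik | 133

Join each transactions row to its accounts via account_id.
Group joined rows by accounts.id; compute MAX(m.amount) per group.
  4: ids {17, 31} → MAX(m.amount)=168
  9: ids {1} → MAX(m.amount)=-102
  12: ids {11, 22} → MAX(m.amount)=201
  14: ids {12} → MAX(m.amount)=3
  16: ids {14, 19, 24, 26} → MAX(m.amount)=133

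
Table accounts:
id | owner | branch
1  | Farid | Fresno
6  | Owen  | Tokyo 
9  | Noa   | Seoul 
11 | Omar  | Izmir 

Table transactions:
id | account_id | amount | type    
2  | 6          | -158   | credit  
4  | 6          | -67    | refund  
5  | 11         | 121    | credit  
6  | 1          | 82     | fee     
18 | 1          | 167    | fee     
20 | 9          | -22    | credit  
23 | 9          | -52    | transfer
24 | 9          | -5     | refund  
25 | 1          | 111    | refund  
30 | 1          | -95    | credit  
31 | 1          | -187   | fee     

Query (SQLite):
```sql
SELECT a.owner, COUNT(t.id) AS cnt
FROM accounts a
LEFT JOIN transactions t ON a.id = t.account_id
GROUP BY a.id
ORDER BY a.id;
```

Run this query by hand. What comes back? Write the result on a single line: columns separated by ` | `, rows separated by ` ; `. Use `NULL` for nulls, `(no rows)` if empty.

LEFT JOIN keeps every accounts row; unmatched ones get NULL for transactions columns.
Group by accounts.id and compute COUNT(t.id). COUNT(col) of an all-NULL group is 0.
  1: ids {6, 18, 25, 30, 31} → COUNT(t.id)=5
  6: ids {2, 4} → COUNT(t.id)=2
  9: ids {20, 23, 24} → COUNT(t.id)=3
  11: ids {5} → COUNT(t.id)=1

Farid | 5 ; Owen | 2 ; Noa | 3 ; Omar | 1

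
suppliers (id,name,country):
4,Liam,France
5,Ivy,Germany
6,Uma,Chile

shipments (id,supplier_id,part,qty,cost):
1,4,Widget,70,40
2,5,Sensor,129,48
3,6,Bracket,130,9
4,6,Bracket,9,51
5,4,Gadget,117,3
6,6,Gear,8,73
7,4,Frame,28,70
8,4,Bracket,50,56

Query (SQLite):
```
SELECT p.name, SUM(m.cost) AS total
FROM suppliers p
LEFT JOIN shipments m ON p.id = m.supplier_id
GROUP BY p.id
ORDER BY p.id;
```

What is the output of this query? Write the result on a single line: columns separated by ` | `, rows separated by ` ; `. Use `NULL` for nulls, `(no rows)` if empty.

Liam | 169 ; Ivy | 48 ; Uma | 133

LEFT JOIN keeps every suppliers row; unmatched ones get NULL for shipments columns.
Group by suppliers.id and compute SUM(m.cost). SUM over an all-NULL group is NULL.
  4: ids {1, 5, 7, 8} → SUM(m.cost)=169
  5: ids {2} → SUM(m.cost)=48
  6: ids {3, 4, 6} → SUM(m.cost)=133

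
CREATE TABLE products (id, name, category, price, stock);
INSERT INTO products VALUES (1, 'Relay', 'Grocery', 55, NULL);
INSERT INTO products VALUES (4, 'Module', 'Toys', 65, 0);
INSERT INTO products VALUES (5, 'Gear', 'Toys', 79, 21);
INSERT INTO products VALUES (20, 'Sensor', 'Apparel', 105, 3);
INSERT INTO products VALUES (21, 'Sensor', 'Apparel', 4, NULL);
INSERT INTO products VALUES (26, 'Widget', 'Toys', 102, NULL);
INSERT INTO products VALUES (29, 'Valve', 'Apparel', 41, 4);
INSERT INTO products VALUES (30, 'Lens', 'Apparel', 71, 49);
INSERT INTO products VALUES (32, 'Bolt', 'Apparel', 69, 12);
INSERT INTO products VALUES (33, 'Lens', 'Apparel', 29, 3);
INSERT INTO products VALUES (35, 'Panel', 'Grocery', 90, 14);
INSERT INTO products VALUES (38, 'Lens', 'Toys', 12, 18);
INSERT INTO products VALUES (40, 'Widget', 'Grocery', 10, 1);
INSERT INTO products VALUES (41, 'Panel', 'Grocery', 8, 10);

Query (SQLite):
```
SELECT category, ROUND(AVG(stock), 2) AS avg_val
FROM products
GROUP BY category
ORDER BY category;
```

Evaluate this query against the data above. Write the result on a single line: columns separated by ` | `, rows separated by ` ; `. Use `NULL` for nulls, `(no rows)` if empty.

Apparel | 14.2 ; Grocery | 8.33 ; Toys | 13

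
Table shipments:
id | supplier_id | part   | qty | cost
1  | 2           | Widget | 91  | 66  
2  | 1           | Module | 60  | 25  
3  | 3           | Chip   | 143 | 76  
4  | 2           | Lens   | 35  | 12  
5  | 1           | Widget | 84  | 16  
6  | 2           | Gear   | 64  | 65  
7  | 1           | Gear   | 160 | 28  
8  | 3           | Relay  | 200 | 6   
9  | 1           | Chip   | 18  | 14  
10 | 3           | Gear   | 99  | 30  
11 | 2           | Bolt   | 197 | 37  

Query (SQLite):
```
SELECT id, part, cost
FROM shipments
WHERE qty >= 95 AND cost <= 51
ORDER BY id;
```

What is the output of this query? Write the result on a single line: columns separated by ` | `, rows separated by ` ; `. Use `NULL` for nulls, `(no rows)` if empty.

qty >= 95: ids {3, 7, 8, 10, 11}
cost <= 51: ids {2, 4, 5, 7, 8, 9, 10, 11}
Combine with AND.

7 | Gear | 28 ; 8 | Relay | 6 ; 10 | Gear | 30 ; 11 | Bolt | 37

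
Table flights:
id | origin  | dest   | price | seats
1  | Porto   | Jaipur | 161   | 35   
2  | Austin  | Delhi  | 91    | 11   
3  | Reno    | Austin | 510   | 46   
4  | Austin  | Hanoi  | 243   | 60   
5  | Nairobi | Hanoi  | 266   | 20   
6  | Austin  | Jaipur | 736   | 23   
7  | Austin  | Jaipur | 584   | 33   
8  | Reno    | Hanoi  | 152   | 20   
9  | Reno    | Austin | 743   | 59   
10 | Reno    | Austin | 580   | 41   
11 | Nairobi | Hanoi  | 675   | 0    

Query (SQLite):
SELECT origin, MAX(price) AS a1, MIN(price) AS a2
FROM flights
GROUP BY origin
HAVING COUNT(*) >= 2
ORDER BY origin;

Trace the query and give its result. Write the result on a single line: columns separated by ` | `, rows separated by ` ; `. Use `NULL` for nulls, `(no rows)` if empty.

Group flights by origin.
Per group compute: MAX(price), MIN(price).
HAVING: drop groups with fewer than 2 rows.
  Austin: ids {2, 4, 6, 7} → MAX(price)=736, MIN(price)=91
  Nairobi: ids {5, 11} → MAX(price)=675, MIN(price)=266
  Porto: ids {1} → MAX(price)=161, MIN(price)=161
  Reno: ids {3, 8, 9, 10} → MAX(price)=743, MIN(price)=152

Austin | 736 | 91 ; Nairobi | 675 | 266 ; Reno | 743 | 152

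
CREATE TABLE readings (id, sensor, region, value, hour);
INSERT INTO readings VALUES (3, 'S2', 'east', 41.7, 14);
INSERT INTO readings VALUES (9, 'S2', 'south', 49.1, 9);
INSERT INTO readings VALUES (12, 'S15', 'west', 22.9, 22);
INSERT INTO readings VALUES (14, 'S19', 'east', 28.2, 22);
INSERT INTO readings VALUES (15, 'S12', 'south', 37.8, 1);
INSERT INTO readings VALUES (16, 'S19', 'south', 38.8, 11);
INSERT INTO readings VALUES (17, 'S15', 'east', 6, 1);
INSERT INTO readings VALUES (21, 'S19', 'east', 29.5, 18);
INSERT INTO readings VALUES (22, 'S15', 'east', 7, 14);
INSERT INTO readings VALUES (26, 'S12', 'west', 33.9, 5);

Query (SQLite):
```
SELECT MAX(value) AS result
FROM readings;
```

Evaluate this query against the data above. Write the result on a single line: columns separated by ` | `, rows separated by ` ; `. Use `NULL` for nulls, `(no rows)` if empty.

All value values: [41.7, 49.1, 22.9, 28.2, 37.8, 38.8, 6, 29.5, 7, 33.9].
MAX of non-NULL values = 49.1.

49.1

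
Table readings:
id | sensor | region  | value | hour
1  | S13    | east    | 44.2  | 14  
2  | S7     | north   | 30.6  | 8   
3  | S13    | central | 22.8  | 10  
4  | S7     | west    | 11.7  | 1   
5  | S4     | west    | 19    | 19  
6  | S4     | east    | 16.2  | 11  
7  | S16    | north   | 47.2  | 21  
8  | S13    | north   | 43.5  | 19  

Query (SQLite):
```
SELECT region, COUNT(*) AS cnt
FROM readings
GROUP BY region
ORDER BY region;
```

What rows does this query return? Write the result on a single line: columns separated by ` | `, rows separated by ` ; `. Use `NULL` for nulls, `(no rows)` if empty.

central | 1 ; east | 2 ; north | 3 ; west | 2

Partition readings by region; compute COUNT(*) within each group.
  central: ids {3} → COUNT(*)=1
  east: ids {1, 6} → COUNT(*)=2
  north: ids {2, 7, 8} → COUNT(*)=3
  west: ids {4, 5} → COUNT(*)=2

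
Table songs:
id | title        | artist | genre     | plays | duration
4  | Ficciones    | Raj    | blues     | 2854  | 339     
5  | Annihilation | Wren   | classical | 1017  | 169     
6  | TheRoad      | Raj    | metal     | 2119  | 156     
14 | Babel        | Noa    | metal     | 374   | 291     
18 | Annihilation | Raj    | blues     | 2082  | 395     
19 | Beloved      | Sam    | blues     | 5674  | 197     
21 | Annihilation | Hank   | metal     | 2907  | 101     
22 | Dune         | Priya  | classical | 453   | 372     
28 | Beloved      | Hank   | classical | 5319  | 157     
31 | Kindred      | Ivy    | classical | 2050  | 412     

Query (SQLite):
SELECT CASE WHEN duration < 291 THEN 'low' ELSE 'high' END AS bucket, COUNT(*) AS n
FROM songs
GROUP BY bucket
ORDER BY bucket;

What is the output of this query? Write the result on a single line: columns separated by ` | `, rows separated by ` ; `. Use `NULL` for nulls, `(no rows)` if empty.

Bucket rows by duration < 291 → 'low' else 'high'; count each bucket.

high | 5 ; low | 5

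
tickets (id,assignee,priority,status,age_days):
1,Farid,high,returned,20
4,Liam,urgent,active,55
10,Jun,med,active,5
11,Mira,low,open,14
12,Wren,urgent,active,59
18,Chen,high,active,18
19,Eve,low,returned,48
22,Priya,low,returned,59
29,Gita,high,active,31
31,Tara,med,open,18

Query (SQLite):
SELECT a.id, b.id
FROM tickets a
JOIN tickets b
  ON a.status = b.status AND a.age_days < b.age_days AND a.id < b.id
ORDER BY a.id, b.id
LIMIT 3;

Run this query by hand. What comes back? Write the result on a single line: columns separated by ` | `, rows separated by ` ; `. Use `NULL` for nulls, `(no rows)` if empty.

Pairs (a,b) with same status, a.age_days < b.age_days, a.id < b.id.
status groups: active:{4,10,12,18,29} open:{11,31} returned:{1,19,22}
Ordered by (a.id, b.id); first 3.

1 | 19 ; 1 | 22 ; 4 | 12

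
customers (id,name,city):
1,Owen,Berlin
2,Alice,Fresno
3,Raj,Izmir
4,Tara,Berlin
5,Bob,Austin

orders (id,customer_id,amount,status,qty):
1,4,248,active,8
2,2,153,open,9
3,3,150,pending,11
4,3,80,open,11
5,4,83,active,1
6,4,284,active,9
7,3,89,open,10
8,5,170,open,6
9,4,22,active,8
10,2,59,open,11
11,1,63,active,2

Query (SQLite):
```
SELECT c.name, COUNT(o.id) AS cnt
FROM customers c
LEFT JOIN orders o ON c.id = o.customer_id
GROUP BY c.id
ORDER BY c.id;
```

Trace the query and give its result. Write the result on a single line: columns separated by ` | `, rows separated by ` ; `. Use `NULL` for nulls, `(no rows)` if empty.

Owen | 1 ; Alice | 2 ; Raj | 3 ; Tara | 4 ; Bob | 1

LEFT JOIN keeps every customers row; unmatched ones get NULL for orders columns.
Group by customers.id and compute COUNT(o.id). COUNT(col) of an all-NULL group is 0.
  1: ids {11} → COUNT(o.id)=1
  2: ids {2, 10} → COUNT(o.id)=2
  3: ids {3, 4, 7} → COUNT(o.id)=3
  4: ids {1, 5, 6, 9} → COUNT(o.id)=4
  5: ids {8} → COUNT(o.id)=1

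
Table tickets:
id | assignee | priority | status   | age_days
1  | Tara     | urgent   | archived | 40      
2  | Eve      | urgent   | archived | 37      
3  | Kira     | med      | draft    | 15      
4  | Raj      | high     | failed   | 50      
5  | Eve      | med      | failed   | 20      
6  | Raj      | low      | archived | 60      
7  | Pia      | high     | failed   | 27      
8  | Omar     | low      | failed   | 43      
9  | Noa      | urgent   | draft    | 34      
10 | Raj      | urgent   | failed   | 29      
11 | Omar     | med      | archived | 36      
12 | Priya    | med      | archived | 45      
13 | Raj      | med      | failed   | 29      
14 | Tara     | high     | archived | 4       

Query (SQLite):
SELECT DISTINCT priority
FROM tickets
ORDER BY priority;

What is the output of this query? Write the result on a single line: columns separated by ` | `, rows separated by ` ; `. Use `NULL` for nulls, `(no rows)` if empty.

high ; low ; med ; urgent

Collect distinct priority values from tickets.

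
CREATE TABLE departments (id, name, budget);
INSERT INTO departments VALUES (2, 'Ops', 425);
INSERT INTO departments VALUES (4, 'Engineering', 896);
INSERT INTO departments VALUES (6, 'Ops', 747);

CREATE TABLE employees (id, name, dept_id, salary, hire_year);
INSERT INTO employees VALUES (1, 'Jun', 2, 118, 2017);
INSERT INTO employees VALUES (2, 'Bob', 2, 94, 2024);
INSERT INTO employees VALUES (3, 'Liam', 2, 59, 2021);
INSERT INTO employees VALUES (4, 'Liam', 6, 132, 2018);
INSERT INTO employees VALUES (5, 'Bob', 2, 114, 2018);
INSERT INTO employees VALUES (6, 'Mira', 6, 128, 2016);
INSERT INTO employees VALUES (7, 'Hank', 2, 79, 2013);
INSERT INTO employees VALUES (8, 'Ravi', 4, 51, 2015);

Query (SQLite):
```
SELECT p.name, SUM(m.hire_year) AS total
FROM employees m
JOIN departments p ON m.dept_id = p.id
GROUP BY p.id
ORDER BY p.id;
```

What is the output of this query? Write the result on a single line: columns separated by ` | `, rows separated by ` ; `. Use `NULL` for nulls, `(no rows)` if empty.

Join each employees row to its departments via dept_id.
Group joined rows by departments.id; compute SUM(m.hire_year) per group.
  2: ids {1, 2, 3, 5, 7} → SUM(m.hire_year)=10093
  4: ids {8} → SUM(m.hire_year)=2015
  6: ids {4, 6} → SUM(m.hire_year)=4034

Ops | 10093 ; Engineering | 2015 ; Ops | 4034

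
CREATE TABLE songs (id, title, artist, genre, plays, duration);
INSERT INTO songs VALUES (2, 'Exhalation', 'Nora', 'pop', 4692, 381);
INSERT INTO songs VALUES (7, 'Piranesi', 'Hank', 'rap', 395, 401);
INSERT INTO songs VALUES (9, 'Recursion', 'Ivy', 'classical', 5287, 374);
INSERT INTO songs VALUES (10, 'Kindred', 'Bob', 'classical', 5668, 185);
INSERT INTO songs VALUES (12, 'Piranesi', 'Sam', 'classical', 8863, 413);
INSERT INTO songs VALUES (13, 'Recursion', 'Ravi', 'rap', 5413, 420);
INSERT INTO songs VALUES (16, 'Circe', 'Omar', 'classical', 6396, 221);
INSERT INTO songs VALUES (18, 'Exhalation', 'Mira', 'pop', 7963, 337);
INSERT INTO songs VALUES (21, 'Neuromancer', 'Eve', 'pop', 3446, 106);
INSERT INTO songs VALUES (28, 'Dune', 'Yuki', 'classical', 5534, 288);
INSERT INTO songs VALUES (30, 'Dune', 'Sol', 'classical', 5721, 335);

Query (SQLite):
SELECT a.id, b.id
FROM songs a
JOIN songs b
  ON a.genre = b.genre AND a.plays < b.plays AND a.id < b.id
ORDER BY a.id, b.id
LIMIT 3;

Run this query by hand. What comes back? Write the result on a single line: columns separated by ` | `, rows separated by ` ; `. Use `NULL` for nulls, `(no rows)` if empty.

2 | 18 ; 7 | 13 ; 9 | 10

Pairs (a,b) with same genre, a.plays < b.plays, a.id < b.id.
genre groups: classical:{9,10,12,16,28,30} pop:{2,18,21} rap:{7,13}
Ordered by (a.id, b.id); first 3.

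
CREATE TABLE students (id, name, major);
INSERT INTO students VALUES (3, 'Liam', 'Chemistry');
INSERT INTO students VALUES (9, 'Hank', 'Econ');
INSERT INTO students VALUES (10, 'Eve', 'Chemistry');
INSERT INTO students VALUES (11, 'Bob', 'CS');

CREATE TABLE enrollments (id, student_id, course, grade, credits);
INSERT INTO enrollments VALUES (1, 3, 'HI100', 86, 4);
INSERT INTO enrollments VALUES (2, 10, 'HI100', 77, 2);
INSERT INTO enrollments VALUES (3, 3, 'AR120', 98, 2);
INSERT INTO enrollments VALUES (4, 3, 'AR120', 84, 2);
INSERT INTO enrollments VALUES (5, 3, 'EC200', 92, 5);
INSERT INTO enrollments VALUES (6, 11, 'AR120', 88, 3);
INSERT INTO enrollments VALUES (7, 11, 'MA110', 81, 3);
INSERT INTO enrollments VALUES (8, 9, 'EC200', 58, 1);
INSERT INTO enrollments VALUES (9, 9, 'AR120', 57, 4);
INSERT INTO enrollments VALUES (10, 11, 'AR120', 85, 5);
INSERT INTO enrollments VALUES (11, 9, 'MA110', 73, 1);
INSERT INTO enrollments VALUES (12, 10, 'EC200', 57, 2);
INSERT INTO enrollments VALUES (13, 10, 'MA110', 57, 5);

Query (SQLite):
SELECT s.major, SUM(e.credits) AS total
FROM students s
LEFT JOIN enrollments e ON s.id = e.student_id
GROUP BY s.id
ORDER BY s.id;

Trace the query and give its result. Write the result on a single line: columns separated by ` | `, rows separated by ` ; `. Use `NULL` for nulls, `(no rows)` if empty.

LEFT JOIN keeps every students row; unmatched ones get NULL for enrollments columns.
Group by students.id and compute SUM(e.credits). SUM over an all-NULL group is NULL.
  3: ids {1, 3, 4, 5} → SUM(e.credits)=13
  9: ids {8, 9, 11} → SUM(e.credits)=6
  10: ids {2, 12, 13} → SUM(e.credits)=9
  11: ids {6, 7, 10} → SUM(e.credits)=11

Chemistry | 13 ; Econ | 6 ; Chemistry | 9 ; CS | 11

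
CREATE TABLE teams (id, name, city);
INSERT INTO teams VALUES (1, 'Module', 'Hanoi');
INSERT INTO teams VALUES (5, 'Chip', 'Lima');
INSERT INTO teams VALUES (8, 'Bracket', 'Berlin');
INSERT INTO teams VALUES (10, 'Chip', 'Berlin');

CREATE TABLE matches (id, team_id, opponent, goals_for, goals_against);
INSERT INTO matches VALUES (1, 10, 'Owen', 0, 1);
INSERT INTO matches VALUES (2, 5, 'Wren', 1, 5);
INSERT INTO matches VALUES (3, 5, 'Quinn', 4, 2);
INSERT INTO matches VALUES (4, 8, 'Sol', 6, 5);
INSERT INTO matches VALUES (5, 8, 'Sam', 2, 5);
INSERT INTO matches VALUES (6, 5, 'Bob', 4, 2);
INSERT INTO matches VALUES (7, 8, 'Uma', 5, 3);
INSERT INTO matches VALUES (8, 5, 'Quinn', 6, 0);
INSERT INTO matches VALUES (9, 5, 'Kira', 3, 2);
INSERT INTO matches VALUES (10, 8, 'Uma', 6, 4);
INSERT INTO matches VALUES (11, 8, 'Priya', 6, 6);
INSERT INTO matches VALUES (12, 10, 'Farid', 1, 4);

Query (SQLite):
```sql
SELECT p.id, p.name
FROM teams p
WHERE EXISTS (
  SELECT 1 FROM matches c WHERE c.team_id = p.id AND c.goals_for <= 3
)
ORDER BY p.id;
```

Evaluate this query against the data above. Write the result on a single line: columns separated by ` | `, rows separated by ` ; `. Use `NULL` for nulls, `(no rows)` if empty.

5 | Chip ; 8 | Bracket ; 10 | Chip

For each teams row, check whether any matches with matching team_id has goals_for <= 3.
Keep rows where that is true.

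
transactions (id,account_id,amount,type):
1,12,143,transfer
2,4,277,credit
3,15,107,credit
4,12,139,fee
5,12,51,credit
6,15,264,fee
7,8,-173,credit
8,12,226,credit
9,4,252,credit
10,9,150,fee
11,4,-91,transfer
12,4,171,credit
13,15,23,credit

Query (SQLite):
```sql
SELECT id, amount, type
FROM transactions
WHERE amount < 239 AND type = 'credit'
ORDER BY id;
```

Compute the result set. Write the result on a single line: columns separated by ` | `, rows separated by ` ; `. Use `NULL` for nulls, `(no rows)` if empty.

amount < 239: ids {1, 3, 4, 5, 7, 8, 10, 11, 12, 13}
type = 'credit': ids {2, 3, 5, 7, 8, 9, 12, 13}
Combine with AND.

3 | 107 | credit ; 5 | 51 | credit ; 7 | -173 | credit ; 8 | 226 | credit ; 12 | 171 | credit ; 13 | 23 | credit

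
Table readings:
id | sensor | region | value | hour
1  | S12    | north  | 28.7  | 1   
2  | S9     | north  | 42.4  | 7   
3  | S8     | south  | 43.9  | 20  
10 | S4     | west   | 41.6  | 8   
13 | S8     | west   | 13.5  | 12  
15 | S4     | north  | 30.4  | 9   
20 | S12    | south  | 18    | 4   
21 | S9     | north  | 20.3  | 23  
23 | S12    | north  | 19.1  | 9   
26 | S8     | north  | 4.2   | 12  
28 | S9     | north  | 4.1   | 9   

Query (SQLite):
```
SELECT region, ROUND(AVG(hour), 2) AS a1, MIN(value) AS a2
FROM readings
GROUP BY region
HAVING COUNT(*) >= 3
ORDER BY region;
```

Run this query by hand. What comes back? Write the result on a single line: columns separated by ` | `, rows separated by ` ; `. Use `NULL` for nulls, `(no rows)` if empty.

Group readings by region.
Per group compute: ROUND(AVG(hour), 2), MIN(value).
HAVING: drop groups with fewer than 3 rows.
  north: ids {1, 2, 15, 21, 23, 26, 28} → ROUND(AVG(hour), 2)=10, MIN(value)=4.1
  south: ids {3, 20} → ROUND(AVG(hour), 2)=12, MIN(value)=18
  west: ids {10, 13} → ROUND(AVG(hour), 2)=10, MIN(value)=13.5

north | 10 | 4.1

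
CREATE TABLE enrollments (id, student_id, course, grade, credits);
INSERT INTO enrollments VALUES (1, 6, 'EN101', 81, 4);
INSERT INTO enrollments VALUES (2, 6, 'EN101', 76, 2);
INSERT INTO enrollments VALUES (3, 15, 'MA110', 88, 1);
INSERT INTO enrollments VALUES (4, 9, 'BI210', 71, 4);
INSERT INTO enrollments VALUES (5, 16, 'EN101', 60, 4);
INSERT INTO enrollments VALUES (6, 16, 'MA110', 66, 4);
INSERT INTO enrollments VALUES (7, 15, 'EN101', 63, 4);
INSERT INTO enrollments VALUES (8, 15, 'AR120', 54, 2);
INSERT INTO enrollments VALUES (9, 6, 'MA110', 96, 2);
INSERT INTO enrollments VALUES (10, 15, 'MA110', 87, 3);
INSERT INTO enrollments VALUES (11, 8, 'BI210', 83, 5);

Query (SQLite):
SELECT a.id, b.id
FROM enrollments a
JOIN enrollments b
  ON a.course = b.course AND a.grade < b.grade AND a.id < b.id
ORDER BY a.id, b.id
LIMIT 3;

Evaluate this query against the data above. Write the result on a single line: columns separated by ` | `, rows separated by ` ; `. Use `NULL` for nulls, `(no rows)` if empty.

3 | 9 ; 4 | 11 ; 5 | 7

Pairs (a,b) with same course, a.grade < b.grade, a.id < b.id.
course groups: AR120:{8} BI210:{4,11} EN101:{1,2,5,7} MA110:{3,6,9,10}
Ordered by (a.id, b.id); first 3.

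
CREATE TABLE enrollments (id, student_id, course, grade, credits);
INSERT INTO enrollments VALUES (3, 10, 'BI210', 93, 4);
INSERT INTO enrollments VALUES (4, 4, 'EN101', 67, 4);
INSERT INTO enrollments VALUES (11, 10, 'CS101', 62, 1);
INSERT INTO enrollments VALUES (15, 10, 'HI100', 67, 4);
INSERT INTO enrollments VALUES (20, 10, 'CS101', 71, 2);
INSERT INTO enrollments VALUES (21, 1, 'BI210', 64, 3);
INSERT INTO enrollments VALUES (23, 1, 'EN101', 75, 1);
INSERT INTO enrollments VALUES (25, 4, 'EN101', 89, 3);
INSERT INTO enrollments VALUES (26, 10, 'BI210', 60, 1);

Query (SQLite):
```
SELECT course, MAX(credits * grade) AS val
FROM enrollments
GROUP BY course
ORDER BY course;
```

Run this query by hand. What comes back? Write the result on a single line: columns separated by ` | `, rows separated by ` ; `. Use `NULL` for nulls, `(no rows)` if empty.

For each row compute credits * grade.
Group by course; take MAX of the expression per group.
  BI210: ids {3, 21, 26} → MAX(credits * grade)=372
  CS101: ids {11, 20} → MAX(credits * grade)=142
  EN101: ids {4, 23, 25} → MAX(credits * grade)=268
  HI100: ids {15} → MAX(credits * grade)=268

BI210 | 372 ; CS101 | 142 ; EN101 | 268 ; HI100 | 268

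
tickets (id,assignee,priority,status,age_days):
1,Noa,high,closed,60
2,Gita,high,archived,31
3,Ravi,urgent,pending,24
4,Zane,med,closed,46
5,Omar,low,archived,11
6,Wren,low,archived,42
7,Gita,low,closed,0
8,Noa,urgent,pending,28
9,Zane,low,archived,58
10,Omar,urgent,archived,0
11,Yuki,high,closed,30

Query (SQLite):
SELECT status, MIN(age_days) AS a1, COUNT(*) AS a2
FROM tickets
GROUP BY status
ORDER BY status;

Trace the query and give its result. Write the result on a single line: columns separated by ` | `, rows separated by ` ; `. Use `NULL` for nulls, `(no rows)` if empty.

Group tickets by status.
Per group compute: MIN(age_days), COUNT(*).
  archived: ids {2, 5, 6, 9, 10} → MIN(age_days)=0, COUNT(*)=5
  closed: ids {1, 4, 7, 11} → MIN(age_days)=0, COUNT(*)=4
  pending: ids {3, 8} → MIN(age_days)=24, COUNT(*)=2

archived | 0 | 5 ; closed | 0 | 4 ; pending | 24 | 2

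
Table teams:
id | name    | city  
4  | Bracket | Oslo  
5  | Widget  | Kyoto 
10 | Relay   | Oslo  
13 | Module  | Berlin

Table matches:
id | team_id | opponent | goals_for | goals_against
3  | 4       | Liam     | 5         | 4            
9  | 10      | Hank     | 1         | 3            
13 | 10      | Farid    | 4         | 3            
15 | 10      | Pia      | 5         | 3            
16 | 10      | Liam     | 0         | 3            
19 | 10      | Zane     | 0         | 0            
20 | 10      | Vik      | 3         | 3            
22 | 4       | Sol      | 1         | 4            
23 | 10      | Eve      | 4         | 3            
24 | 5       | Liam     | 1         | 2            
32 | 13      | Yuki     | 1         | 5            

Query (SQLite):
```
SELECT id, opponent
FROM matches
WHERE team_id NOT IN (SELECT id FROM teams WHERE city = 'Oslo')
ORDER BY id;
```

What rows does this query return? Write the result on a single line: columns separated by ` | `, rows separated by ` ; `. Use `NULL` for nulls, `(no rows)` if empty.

Inner query: teams.id where city = 'Oslo'.
Outer: keep matches rows whose team_id is not in that set.
Inner query → {4, 10}

24 | Liam ; 32 | Yuki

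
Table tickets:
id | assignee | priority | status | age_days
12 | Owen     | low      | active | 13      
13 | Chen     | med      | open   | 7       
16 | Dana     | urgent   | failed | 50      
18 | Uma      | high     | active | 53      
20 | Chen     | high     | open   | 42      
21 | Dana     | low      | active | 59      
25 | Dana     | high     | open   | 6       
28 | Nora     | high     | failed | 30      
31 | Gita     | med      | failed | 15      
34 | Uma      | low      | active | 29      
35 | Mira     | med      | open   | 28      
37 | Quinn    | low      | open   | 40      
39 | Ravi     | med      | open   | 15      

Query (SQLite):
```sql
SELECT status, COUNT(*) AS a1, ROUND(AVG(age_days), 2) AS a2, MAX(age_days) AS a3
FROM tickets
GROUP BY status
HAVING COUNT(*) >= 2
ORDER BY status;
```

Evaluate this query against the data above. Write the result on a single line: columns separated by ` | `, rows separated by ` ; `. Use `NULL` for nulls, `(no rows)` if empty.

Group tickets by status.
Per group compute: COUNT(*), ROUND(AVG(age_days), 2), MAX(age_days).
HAVING: drop groups with fewer than 2 rows.
  active: ids {12, 18, 21, 34} → COUNT(*)=4, ROUND(AVG(age_days), 2)=38.5, MAX(age_days)=59
  failed: ids {16, 28, 31} → COUNT(*)=3, ROUND(AVG(age_days), 2)=31.67, MAX(age_days)=50
  open: ids {13, 20, 25, 35, 37, 39} → COUNT(*)=6, ROUND(AVG(age_days), 2)=23, MAX(age_days)=42

active | 4 | 38.5 | 59 ; failed | 3 | 31.67 | 50 ; open | 6 | 23 | 42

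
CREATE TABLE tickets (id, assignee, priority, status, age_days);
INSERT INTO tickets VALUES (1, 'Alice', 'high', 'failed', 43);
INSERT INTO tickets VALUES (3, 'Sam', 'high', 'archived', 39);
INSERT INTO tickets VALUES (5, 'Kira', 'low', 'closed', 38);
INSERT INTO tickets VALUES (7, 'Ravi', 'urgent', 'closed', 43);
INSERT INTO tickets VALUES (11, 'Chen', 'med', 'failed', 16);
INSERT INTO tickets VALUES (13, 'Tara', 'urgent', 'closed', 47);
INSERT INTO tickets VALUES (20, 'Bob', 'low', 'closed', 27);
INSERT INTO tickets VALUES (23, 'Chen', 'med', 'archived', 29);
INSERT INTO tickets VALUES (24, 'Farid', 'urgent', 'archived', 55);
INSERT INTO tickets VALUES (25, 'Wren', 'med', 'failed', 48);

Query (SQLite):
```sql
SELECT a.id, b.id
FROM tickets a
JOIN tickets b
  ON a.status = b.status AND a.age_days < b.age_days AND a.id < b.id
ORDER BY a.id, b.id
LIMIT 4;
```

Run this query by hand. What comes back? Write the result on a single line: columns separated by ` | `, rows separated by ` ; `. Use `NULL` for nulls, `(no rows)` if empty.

1 | 25 ; 3 | 24 ; 5 | 7 ; 5 | 13

Pairs (a,b) with same status, a.age_days < b.age_days, a.id < b.id.
status groups: archived:{3,23,24} closed:{5,7,13,20} failed:{1,11,25}
Ordered by (a.id, b.id); first 4.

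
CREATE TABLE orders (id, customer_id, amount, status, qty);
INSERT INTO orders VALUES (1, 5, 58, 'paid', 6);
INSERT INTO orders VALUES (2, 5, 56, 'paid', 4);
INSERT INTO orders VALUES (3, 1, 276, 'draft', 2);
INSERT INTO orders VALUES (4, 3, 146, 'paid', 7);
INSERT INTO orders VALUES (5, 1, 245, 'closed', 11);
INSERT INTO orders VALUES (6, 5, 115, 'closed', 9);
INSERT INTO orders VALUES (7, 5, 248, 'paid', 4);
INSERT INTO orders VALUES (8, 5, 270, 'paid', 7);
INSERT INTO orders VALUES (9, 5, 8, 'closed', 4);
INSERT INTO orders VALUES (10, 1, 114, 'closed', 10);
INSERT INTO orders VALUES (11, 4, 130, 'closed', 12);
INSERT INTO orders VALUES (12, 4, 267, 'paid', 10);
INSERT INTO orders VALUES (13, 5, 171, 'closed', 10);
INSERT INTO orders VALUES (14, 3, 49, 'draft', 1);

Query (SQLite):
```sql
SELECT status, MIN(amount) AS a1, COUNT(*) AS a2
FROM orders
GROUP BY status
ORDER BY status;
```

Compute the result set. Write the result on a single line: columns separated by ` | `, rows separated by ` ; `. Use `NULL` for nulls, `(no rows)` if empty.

Group orders by status.
Per group compute: MIN(amount), COUNT(*).
  closed: ids {5, 6, 9, 10, 11, 13} → MIN(amount)=8, COUNT(*)=6
  draft: ids {3, 14} → MIN(amount)=49, COUNT(*)=2
  paid: ids {1, 2, 4, 7, 8, 12} → MIN(amount)=56, COUNT(*)=6

closed | 8 | 6 ; draft | 49 | 2 ; paid | 56 | 6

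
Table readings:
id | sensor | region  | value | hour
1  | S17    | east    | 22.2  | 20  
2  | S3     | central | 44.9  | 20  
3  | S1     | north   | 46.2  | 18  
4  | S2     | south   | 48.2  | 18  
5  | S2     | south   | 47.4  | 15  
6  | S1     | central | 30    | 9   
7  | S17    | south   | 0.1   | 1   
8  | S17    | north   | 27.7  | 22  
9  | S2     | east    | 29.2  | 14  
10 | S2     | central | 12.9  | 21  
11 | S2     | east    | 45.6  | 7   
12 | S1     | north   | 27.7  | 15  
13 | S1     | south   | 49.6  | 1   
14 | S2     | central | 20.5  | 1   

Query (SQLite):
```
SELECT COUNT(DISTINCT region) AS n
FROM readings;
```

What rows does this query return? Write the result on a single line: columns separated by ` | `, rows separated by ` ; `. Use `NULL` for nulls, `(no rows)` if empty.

Count distinct non-NULL region values.

4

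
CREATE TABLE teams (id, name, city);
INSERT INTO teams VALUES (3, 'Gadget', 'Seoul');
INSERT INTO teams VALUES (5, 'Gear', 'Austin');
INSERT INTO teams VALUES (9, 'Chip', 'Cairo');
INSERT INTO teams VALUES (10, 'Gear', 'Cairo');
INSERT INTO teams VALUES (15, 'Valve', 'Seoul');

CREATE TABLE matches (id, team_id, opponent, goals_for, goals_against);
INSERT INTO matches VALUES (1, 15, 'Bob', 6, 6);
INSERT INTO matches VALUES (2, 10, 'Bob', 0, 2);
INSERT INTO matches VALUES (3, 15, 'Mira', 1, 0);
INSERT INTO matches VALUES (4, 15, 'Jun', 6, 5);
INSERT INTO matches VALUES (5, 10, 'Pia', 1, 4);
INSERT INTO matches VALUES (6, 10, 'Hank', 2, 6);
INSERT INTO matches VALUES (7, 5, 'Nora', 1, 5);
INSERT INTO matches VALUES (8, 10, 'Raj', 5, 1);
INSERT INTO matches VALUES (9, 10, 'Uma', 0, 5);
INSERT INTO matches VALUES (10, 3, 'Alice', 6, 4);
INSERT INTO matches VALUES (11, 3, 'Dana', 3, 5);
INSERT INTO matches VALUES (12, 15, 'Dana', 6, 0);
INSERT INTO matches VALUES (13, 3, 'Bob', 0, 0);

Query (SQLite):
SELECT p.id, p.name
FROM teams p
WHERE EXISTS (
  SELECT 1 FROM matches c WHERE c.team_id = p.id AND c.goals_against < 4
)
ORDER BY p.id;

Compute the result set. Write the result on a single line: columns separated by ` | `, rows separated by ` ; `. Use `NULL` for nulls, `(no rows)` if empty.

3 | Gadget ; 10 | Gear ; 15 | Valve

For each teams row, check whether any matches with matching team_id has goals_against < 4.
Keep rows where that is true.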